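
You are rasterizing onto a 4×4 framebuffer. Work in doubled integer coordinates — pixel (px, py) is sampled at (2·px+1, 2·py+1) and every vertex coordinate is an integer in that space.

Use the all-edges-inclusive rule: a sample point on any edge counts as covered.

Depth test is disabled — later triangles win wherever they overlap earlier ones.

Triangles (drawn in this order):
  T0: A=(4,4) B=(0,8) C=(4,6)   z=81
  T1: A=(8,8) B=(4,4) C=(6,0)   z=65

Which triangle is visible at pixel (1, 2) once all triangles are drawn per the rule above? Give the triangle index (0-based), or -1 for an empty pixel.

T0:
  2·area = 8  (B↔C swapped to make it positive)
  edge (4, 4)→(4, 6): d=(0,2) inclusive
  edge (4, 6)→(0, 8): d=(-4,2) inclusive
  edge (0, 8)→(4, 4): d=(4,-4) inclusive
    (3,0)@(7, 1): e=[-6,14,0] → ·  [on edge]
    (2,1)@(5, 3): e=[-2,10,0] → ·  [on edge]
    (1,2)@(3, 5): e=[2,6,0] → █  [on edge]
    (2,2)@(5, 5): e=[-2,2,8] → ·
    (0,3)@(1, 7): e=[6,2,0] → █  [on edge]
    (1,3)@(3, 7): e=[2,-2,8] → ·
  covered (2 px):
    · · · ·
    · · · ·
    · █ · ·
    █ · · ·
T1:
  2·area = 24
  edge (8, 8)→(4, 4): d=(-4,-4) inclusive
  edge (4, 4)→(6, 0): d=(2,-4) inclusive
  edge (6, 0)→(8, 8): d=(2,8) inclusive
    (0,0)@(1, 1): e=[0,-18,42] → ·  [on edge]
    (1,1)@(3, 3): e=[0,-6,30] → ·  [on edge]
    (2,1)@(5, 3): e=[8,2,14] → █
    (3,1)@(7, 3): e=[16,10,-2] → ·
    (2,2)@(5, 5): e=[0,6,18] → █  [on edge]
    (3,2)@(7, 5): e=[8,14,2] → █
    (2,3)@(5, 7): e=[-8,10,22] → ·
    (3,3)@(7, 7): e=[0,18,6] → █  [on edge]
  covered (4 px):
    · · · ·
    · · █ ·
    · · █ █
    · · · █

Z-buffer (winner per pixel, '.' = empty):
  . . . .
  . . 1 .
  . 0 1 1
  0 . . 1

Answer: 0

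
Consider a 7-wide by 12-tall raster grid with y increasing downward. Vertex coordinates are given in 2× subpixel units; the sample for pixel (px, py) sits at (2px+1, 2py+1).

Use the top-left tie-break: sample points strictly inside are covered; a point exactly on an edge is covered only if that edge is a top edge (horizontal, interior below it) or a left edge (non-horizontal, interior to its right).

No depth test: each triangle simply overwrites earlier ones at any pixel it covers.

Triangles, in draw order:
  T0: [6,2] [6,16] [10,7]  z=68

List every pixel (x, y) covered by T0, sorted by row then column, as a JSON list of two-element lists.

T0:
  2·area = 56  (B↔C swapped to make it positive)
  edge (6, 2)→(10, 7): d=(4,5) right/bottom  bias=-1
  edge (10, 7)→(6, 16): d=(-4,9) right/bottom  bias=-1
  edge (6, 16)→(6, 2): d=(0,-14) top-left  bias=+0
    (3,2)@(7, 5): e=[7,35,14] → #
    (4,2)@(9, 5): e=[-3,17,42] → ·
    (3,3)@(7, 7): e=[15,27,14] → #
    (4,3)@(9, 7): e=[5,9,42] → #
    (5,3)@(11, 7): e=[-5,-9,70] → ·
    (3,4)@(7, 9): e=[23,19,14] → #
    (5,4)@(11, 9): e=[3,-17,70] → ·
    (3,5)@(7, 11): e=[31,11,14] → #
    (4,5)@(9, 11): e=[21,-7,42] → ·
    (3,6)@(7, 13): e=[39,3,14] → #
    (4,6)@(9, 13): e=[29,-15,42] → ·
    (3,7)@(7, 15): e=[47,-5,14] → ·
  covered (7 px):
    · · · · · · ·
    · · · · · · ·
    · · · # · · ·
    · · · # # · ·
    · · · # # · ·
    · · · # · · ·
    · · · # · · ·
    · · · · · · ·
    · · · · · · ·
    · · · · · · ·
    · · · · · · ·
    · · · · · · ·

Final: [[3,2],[3,3],[4,3],[3,4],[4,4],[3,5],[3,6]]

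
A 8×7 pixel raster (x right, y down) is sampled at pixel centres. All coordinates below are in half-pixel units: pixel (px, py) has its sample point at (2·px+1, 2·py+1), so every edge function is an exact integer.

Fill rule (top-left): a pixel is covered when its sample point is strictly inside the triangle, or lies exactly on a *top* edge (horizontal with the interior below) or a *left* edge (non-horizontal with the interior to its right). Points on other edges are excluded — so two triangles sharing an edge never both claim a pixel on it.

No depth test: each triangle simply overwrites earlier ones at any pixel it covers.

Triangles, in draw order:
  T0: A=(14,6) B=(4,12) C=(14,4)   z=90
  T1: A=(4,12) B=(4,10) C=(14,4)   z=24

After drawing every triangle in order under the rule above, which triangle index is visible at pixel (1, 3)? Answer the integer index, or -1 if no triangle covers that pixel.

T0:
  2·area = 20
  edge (14, 6)→(4, 12): d=(-10,6) right/bottom  bias=-1
  edge (4, 12)→(14, 4): d=(10,-8) top-left  bias=+0
  edge (14, 4)→(14, 6): d=(0,2) right/bottom  bias=-1
    (6,2)@(13, 5): e=[16,2,2] → X
    (7,2)@(15, 5): e=[4,18,-2] → .
    (5,3)@(11, 7): e=[8,6,6] → X
    (6,3)@(13, 7): e=[-4,22,2] → .
    (4,4)@(9, 9): e=[0,10,10] → .  [on edge]
    (5,4)@(11, 9): e=[-12,26,6] → .
  covered (2 px):
    . . . . . . . .
    . . . . . . . .
    . . . . . . X .
    . . . . . X . .
    . . . . . . . .
    . . . . . . . .
    . . . . . . . .
T1:
  2·area = 20
  edge (4, 12)→(4, 10): d=(0,-2) top-left  bias=+0
  edge (4, 10)→(14, 4): d=(10,-6) top-left  bias=+0
  edge (14, 4)→(4, 12): d=(-10,8) right/bottom  bias=-1
    (4,3)@(9, 7): e=[10,0,10] → X  [on edge]
    (5,3)@(11, 7): e=[14,12,-6] → .
    (3,4)@(7, 9): e=[6,8,6] → X
    (4,4)@(9, 9): e=[10,20,-10] → .
    (2,5)@(5, 11): e=[2,16,2] → X
    (3,5)@(7, 11): e=[6,28,-14] → .
    (2,6)@(5, 13): e=[2,36,-18] → .
  covered (3 px):
    . . . . . . . .
    . . . . . . . .
    . . . . . . . .
    . . . . X . . .
    . . . X . . . .
    . . X . . . . .
    . . . . . . . .

Z-buffer (winner per pixel, '.' = empty):
  . . . . . . . .
  . . . . . . . .
  . . . . . . 0 .
  . . . . 1 0 . .
  . . . 1 . . . .
  . . 1 . . . . .
  . . . . . . . .

Final: -1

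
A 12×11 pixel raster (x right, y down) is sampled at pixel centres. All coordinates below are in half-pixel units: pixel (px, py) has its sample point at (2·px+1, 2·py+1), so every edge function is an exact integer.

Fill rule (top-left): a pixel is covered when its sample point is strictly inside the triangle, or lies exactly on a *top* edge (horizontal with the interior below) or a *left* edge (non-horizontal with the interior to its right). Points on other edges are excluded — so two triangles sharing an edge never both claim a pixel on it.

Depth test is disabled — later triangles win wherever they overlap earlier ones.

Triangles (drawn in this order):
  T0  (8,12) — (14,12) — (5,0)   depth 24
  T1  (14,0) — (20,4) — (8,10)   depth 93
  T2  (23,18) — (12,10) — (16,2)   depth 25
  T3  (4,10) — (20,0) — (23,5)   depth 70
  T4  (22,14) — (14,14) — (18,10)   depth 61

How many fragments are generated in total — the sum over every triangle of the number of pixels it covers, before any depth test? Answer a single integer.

T0:
  2·area = 72  (B↔C swapped to make it positive)
  edge (8, 12)→(5, 0): d=(-3,-12) top-left  bias=+0
  edge (5, 0)→(14, 12): d=(9,12) right/bottom  bias=-1
  edge (14, 12)→(8, 12): d=(-6,0) right/bottom  bias=-1
    (3,1)@(7, 3): e=[15,3,54] → X
    (4,1)@(9, 3): e=[39,-21,54] → .
    (3,2)@(7, 5): e=[9,21,42] → X
    (4,2)@(9, 5): e=[33,-3,42] → .
    (3,3)@(7, 7): e=[3,39,30] → X
    (4,3)@(9, 7): e=[27,15,30] → X
    (5,3)@(11, 7): e=[51,-9,30] → .
    (3,4)@(7, 9): e=[-3,57,18] → .
    (4,4)@(9, 9): e=[21,33,18] → X
    (5,4)@(11, 9): e=[45,9,18] → X
    (6,4)@(13, 9): e=[69,-15,18] → .
    (4,5)@(9, 11): e=[15,51,6] → X
  covered (9 px):
    . . . . . . . . . . . .
    . . . X . . . . . . . .
    . . . X . . . . . . . .
    . . . X X . . . . . . .
    . . . . X X . . . . . .
    . . . . X X X . . . . .
    . . . . . . . . . . . .
    . . . . . . . . . . . .
    . . . . . . . . . . . .
    . . . . . . . . . . . .
    . . . . . . . . . . . .
T1:
  2·area = 84
  edge (14, 0)→(20, 4): d=(6,4) right/bottom  bias=-1
  edge (20, 4)→(8, 10): d=(-12,6) right/bottom  bias=-1
  edge (8, 10)→(14, 0): d=(6,-10) top-left  bias=+0
    (7,0)@(15, 1): e=[2,66,16] → X
    (8,0)@(17, 1): e=[-6,54,36] → .
    (6,1)@(13, 3): e=[22,54,8] → X
    (8,1)@(17, 3): e=[6,30,48] → X
    (9,1)@(19, 3): e=[-2,18,68] → .
    (5,2)@(11, 5): e=[42,42,0] → X  [on edge]
    (9,2)@(19, 5): e=[10,-6,80] → .
    (5,3)@(11, 7): e=[54,18,12] → X
    (7,3)@(15, 7): e=[38,-6,52] → .
    (8,3)@(17, 7): e=[30,-18,72] → .
    (4,4)@(9, 9): e=[74,6,4] → X
    (5,4)@(11, 9): e=[66,-6,24] → .
    (2,7)@(5, 15): e=[126,-42,0] → .  [on edge]
  covered (11 px):
    . . . . . . . X . . . .
    . . . . . . X X X . . .
    . . . . . X X X X . . .
    . . . . . X X . . . . .
    . . . . X . . . . . . .
    . . . . . . . . . . . .
    . . . . . . . . . . . .
    . . . . . . . . . . . .
    . . . . . . . . . . . .
    . . . . . . . . . . . .
    . . . . . . . . . . . .
T2:
  2·area = 120
  edge (23, 18)→(12, 10): d=(-11,-8) top-left  bias=+0
  edge (12, 10)→(16, 2): d=(4,-8) top-left  bias=+0
  edge (16, 2)→(23, 18): d=(7,16) right/bottom  bias=-1
    (7,2)@(15, 5): e=[79,4,37] → X
    (8,2)@(17, 5): e=[95,20,5] → X
    (9,2)@(19, 5): e=[111,36,-27] → .
    (7,3)@(15, 7): e=[57,12,51] → X
    (9,3)@(19, 7): e=[89,44,-13] → .
    (6,4)@(13, 9): e=[19,4,97] → X
    (9,4)@(19, 9): e=[67,52,1] → X
    (10,4)@(21, 9): e=[83,68,-31] → .
    (6,5)@(13, 11): e=[-3,12,111] → .
    (7,5)@(15, 11): e=[13,28,79] → X
    (10,5)@(21, 11): e=[61,76,-17] → .
    (7,6)@(15, 13): e=[-9,36,93] → .
  covered (15 px):
    . . . . . . . . . . . .
    . . . . . . . . . . . .
    . . . . . . . X X . . .
    . . . . . . . X X . . .
    . . . . . . X X X X . .
    . . . . . . . X X X . .
    . . . . . . . . X X . .
    . . . . . . . . . X X .
    . . . . . . . . . . . .
    . . . . . . . . . . . .
    . . . . . . . . . . . .
T3:
  2·area = 110
  edge (4, 10)→(20, 0): d=(16,-10) top-left  bias=+0
  edge (20, 0)→(23, 5): d=(3,5) right/bottom  bias=-1
  edge (23, 5)→(4, 10): d=(-19,5) right/bottom  bias=-1
    (9,0)@(19, 1): e=[6,8,96] → X
    (10,0)@(21, 1): e=[26,-2,86] → .
    (8,1)@(17, 3): e=[18,24,68] → X
    (10,1)@(21, 3): e=[58,4,48] → X
    (11,1)@(23, 3): e=[78,-6,38] → .
    (6,2)@(13, 5): e=[10,50,50] → X
    (7,2)@(15, 5): e=[30,40,40] → X
    (11,2)@(23, 5): e=[110,0,0] → .  [on edge]
    (4,3)@(9, 7): e=[2,76,32] → X
    (5,3)@(11, 7): e=[22,66,22] → X
    (8,3)@(17, 7): e=[82,36,-8] → .
    (9,3)@(19, 7): e=[102,26,-18] → .
  covered (14 px):
    . . . . . . . . . X . .
    . . . . . . . . X X X .
    . . . . . . X X X X X .
    . . . . X X X X . . . .
    . . . X . . . . . . . .
    . . . . . . . . . . . .
    . . . . . . . . . . . .
    . . . . . . . . . . . .
    . . . . . . . . . . . .
    . . . . . . . . . . . .
    . . . . . . . . . . . .
T4:
  2·area = 32
  edge (22, 14)→(14, 14): d=(-8,0) right/bottom  bias=-1
  edge (14, 14)→(18, 10): d=(4,-4) top-left  bias=+0
  edge (18, 10)→(22, 14): d=(4,4) right/bottom  bias=-1
    (4,0)@(9, 1): e=[104,-72,0] → .  [on edge]
    (5,1)@(11, 3): e=[88,-56,0] → .  [on edge]
    (6,2)@(13, 5): e=[72,-40,0] → .  [on edge]
    (11,2)@(23, 5): e=[72,0,-40] → .  [on edge]
    (7,3)@(15, 7): e=[56,-24,0] → .  [on edge]
    (10,3)@(21, 7): e=[56,0,-24] → .  [on edge]
    (8,4)@(17, 9): e=[40,-8,0] → .  [on edge]
    (9,4)@(19, 9): e=[40,0,-8] → .  [on edge]
    (8,5)@(17, 11): e=[24,0,8] → X  [on edge]
    (9,5)@(19, 11): e=[24,8,0] → .  [on edge]
    (7,6)@(15, 13): e=[8,0,24] → X  [on edge]
    (9,6)@(19, 13): e=[8,16,8] → X
    (10,6)@(21, 13): e=[8,24,0] → .  [on edge]
    (6,7)@(13, 15): e=[-8,0,40] → .  [on edge]
    (11,7)@(23, 15): e=[-8,40,0] → .  [on edge]
    (5,8)@(11, 17): e=[-24,0,56] → .  [on edge]
    (4,9)@(9, 19): e=[-40,0,72] → .  [on edge]
    (3,10)@(7, 21): e=[-56,0,88] → .  [on edge]
  covered (4 px):
    . . . . . . . . . . . .
    . . . . . . . . . . . .
    . . . . . . . . . . . .
    . . . . . . . . . . . .
    . . . . . . . . . . . .
    . . . . . . . . X . . .
    . . . . . . . X X X . .
    . . . . . . . . . . . .
    . . . . . . . . . . . .
    . . . . . . . . . . . .
    . . . . . . . . . . . .

Answer: 53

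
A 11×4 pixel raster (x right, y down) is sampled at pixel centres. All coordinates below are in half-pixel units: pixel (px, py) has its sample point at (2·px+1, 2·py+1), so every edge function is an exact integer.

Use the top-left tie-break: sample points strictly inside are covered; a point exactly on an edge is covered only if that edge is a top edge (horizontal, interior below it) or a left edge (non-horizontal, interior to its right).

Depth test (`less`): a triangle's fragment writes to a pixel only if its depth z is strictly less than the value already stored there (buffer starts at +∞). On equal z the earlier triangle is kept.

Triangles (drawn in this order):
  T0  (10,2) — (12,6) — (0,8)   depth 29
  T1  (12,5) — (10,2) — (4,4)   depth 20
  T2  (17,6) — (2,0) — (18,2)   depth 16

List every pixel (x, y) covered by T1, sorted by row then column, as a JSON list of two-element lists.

T0:
  2·area = 52
  edge (10, 2)→(12, 6): d=(2,4) right/bottom  bias=-1
  edge (12, 6)→(0, 8): d=(-12,2) right/bottom  bias=-1
  edge (0, 8)→(10, 2): d=(10,-6) top-left  bias=+0
    (4,1)@(9, 3): e=[6,42,4] → #
    (5,1)@(11, 3): e=[-2,38,16] → ·
    (2,2)@(5, 5): e=[26,26,0] → #  [on edge]
    (3,2)@(7, 5): e=[18,22,12] → #
    (5,2)@(11, 5): e=[2,14,36] → #
    (6,2)@(13, 5): e=[-6,10,48] → ·
    (1,3)@(3, 7): e=[38,6,8] → #
    (3,3)@(7, 7): e=[22,-2,32] → ·
    (4,3)@(9, 7): e=[14,-6,44] → ·
    (5,3)@(11, 7): e=[6,-10,56] → ·
  covered (7 px):
    · · · · · · · · · · ·
    · · · · # · · · · · ·
    · · # # # # · · · · ·
    · # # · · · · · · · ·
T1:
  2·area = 22  (B↔C swapped to make it positive)
  edge (12, 5)→(4, 4): d=(-8,-1) top-left  bias=+0
  edge (4, 4)→(10, 2): d=(6,-2) top-left  bias=+0
  edge (10, 2)→(12, 5): d=(2,3) right/bottom  bias=-1
    (6,0)@(13, 1): e=[33,0,-11] → ·  [on edge]
    (3,1)@(7, 3): e=[11,0,11] → #  [on edge]
    (4,1)@(9, 3): e=[13,4,5] → #
    (5,1)@(11, 3): e=[15,8,-1] → ·
    (0,2)@(1, 5): e=[-11,0,33] → ·  [on edge]
    (3,2)@(7, 5): e=[-5,12,15] → ·
    (4,2)@(9, 5): e=[-3,16,9] → ·
  covered (2 px):
    · · · · · · · · · · ·
    · · · # # · · · · · ·
    · · · · · · · · · · ·
    · · · · · · · · · · ·
T2:
  2·area = 66
  edge (17, 6)→(2, 0): d=(-15,-6) top-left  bias=+0
  edge (2, 0)→(18, 2): d=(16,2) right/bottom  bias=-1
  edge (18, 2)→(17, 6): d=(-1,4) right/bottom  bias=-1
    (2,0)@(5, 1): e=[3,10,53] → #
    (3,0)@(7, 1): e=[15,6,45] → #
    (4,0)@(9, 1): e=[27,2,37] → #
    (5,0)@(11, 1): e=[39,-2,29] → ·
    (2,1)@(5, 3): e=[-27,42,51] → ·
    (3,1)@(7, 3): e=[-15,38,43] → ·
    (4,1)@(9, 3): e=[-3,34,35] → ·
    (5,1)@(11, 3): e=[9,30,27] → #
    (6,1)@(13, 3): e=[21,26,19] → #
    (7,1)@(15, 3): e=[33,22,11] → #
    (8,1)@(17, 3): e=[45,18,3] → #
    (9,1)@(19, 3): e=[57,14,-5] → ·
  covered (9 px):
    · · # # # · · · · · ·
    · · · · · # # # # · ·
    · · · · · · · # # · ·
    · · · · · · · · · · ·

Answer: [[3,1],[4,1]]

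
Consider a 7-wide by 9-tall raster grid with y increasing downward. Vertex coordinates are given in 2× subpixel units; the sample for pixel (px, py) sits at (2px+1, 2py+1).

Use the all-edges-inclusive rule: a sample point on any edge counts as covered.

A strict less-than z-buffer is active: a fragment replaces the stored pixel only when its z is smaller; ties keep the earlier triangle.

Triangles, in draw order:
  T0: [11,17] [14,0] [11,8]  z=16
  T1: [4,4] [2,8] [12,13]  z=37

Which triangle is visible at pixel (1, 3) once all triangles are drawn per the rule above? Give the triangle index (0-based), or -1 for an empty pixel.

T0:
  2·area = 27  (B↔C swapped to make it positive)
  edge (11, 17)→(11, 8): d=(0,-9) inclusive
  edge (11, 8)→(14, 0): d=(3,-8) inclusive
  edge (14, 0)→(11, 17): d=(-3,17) inclusive
    (5,0)@(11, 1): e=[0,-21,48] → ·  [on edge]
    (5,1)@(11, 3): e=[0,-15,42] → ·  [on edge]
    (6,1)@(13, 3): e=[18,1,8] → #
    (5,2)@(11, 5): e=[0,-9,36] → ·  [on edge]
    (6,2)@(13, 5): e=[18,7,2] → #
    (5,3)@(11, 7): e=[0,-3,30] → ·  [on edge]
    (6,3)@(13, 7): e=[18,13,-4] → ·
    (5,4)@(11, 9): e=[0,3,24] → #  [on edge]
    (6,4)@(13, 9): e=[18,19,-10] → ·
    (5,5)@(11, 11): e=[0,9,18] → #  [on edge]
    (6,5)@(13, 11): e=[18,25,-16] → ·
    (5,6)@(11, 13): e=[0,15,12] → #  [on edge]
    (5,7)@(11, 15): e=[0,21,6] → #  [on edge]
    (5,8)@(11, 17): e=[0,27,0] → #  [on edge]
  covered (7 px):
    · · · · · · ·
    · · · · · · #
    · · · · · · #
    · · · · · · ·
    · · · · · # ·
    · · · · · # ·
    · · · · · # ·
    · · · · · # ·
    · · · · · # ·
T1:
  2·area = 50  (B↔C swapped to make it positive)
  edge (4, 4)→(12, 13): d=(8,9) inclusive
  edge (12, 13)→(2, 8): d=(-10,-5) inclusive
  edge (2, 8)→(4, 4): d=(2,-4) inclusive
    (1,3)@(3, 7): e=[33,15,2] → #
    (2,3)@(5, 7): e=[15,25,10] → #
    (3,3)@(7, 7): e=[-3,35,18] → ·
    (1,4)@(3, 9): e=[49,-5,6] → ·
    (2,4)@(5, 9): e=[31,5,14] → #
    (3,4)@(7, 9): e=[13,15,22] → #
    (4,4)@(9, 9): e=[-5,25,30] → ·
    (2,5)@(5, 11): e=[47,-15,18] → ·
    (3,5)@(7, 11): e=[29,-5,26] → ·
    (4,5)@(9, 11): e=[11,5,34] → #
    (5,5)@(11, 11): e=[-7,15,42] → ·
    (4,6)@(9, 13): e=[27,-15,38] → ·
  covered (5 px):
    · · · · · · ·
    · · · · · · ·
    · · · · · · ·
    · # # · · · ·
    · · # # · · ·
    · · · · # · ·
    · · · · · · ·
    · · · · · · ·
    · · · · · · ·

Z-buffer (winner per pixel, '.' = empty):
  . . . . . . .
  . . . . . . 0
  . . . . . . 0
  . 1 1 . . . .
  . . 1 1 . 0 .
  . . . . 1 0 .
  . . . . . 0 .
  . . . . . 0 .
  . . . . . 0 .

Result: 1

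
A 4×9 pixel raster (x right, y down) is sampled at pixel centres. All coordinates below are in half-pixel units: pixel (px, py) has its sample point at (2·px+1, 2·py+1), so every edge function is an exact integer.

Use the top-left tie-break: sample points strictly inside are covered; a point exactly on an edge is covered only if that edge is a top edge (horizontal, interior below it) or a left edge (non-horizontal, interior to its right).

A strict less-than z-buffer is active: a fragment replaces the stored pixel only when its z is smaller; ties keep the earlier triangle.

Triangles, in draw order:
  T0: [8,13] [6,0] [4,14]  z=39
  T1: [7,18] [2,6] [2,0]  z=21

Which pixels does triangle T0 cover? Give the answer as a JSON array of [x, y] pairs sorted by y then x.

T0:
  2·area = 54  (B↔C swapped to make it positive)
  edge (8, 13)→(4, 14): d=(-4,1) right/bottom  bias=-1
  edge (4, 14)→(6, 0): d=(2,-14) top-left  bias=+0
  edge (6, 0)→(8, 13): d=(2,13) right/bottom  bias=-1
    (2,3)@(5, 7): e=[27,0,27] → █  [on edge]
    (3,3)@(7, 7): e=[25,28,1] → █
    (2,4)@(5, 9): e=[19,4,31] → █
    (2,5)@(5, 11): e=[11,8,35] → █
    (2,6)@(5, 13): e=[3,12,39] → █
    (2,7)@(5, 15): e=[-5,16,43] → ·
    (3,7)@(7, 15): e=[-7,44,17] → ·
  covered (8 px):
    · · · ·
    · · · ·
    · · · ·
    · · █ █
    · · █ █
    · · █ █
    · · █ █
    · · · ·
    · · · ·
T1:
  2·area = 30
  edge (7, 18)→(2, 6): d=(-5,-12) top-left  bias=+0
  edge (2, 6)→(2, 0): d=(0,-6) top-left  bias=+0
  edge (2, 0)→(7, 18): d=(5,18) right/bottom  bias=-1
    (1,2)@(3, 5): e=[17,6,7] → █
    (2,2)@(5, 5): e=[41,18,-29] → ·
    (1,3)@(3, 7): e=[7,6,17] → █
    (2,3)@(5, 7): e=[31,18,-19] → ·
    (1,4)@(3, 9): e=[-3,6,27] → ·
    (2,5)@(5, 11): e=[11,18,1] → █
    (3,5)@(7, 11): e=[35,30,-35] → ·
    (2,6)@(5, 13): e=[1,18,11] → █
    (3,6)@(7, 13): e=[25,30,-25] → ·
    (2,7)@(5, 15): e=[-9,18,21] → ·
  covered (4 px):
    · · · ·
    · · · ·
    · █ · ·
    · █ · ·
    · · · ·
    · · █ ·
    · · █ ·
    · · · ·
    · · · ·

Answer: [[2,3],[3,3],[2,4],[3,4],[2,5],[3,5],[2,6],[3,6]]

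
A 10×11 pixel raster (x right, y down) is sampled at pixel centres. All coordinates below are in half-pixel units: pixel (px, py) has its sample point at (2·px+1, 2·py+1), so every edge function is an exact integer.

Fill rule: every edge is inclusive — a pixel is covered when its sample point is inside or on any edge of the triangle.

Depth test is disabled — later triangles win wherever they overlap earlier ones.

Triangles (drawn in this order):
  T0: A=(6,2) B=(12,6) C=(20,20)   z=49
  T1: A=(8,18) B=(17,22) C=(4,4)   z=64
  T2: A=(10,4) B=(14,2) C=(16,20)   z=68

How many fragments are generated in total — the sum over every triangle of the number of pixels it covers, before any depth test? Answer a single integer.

T0:
  2·area = 52
  edge (6, 2)→(12, 6): d=(6,4) inclusive
  edge (12, 6)→(20, 20): d=(8,14) inclusive
  edge (20, 20)→(6, 2): d=(-14,-18) inclusive
    (3,1)@(7, 3): e=[2,46,4] → X
    (4,1)@(9, 3): e=[-6,18,40] → .
    (3,2)@(7, 5): e=[14,62,-24] → .
    (4,2)@(9, 5): e=[6,34,12] → X
    (5,2)@(11, 5): e=[-2,6,48] → .
    (4,3)@(9, 7): e=[18,50,-16] → .
    (5,3)@(11, 7): e=[10,22,20] → X
    (6,3)@(13, 7): e=[2,-6,56] → .
    (5,4)@(11, 9): e=[22,38,-8] → .
    (6,4)@(13, 9): e=[14,10,28] → X
    (7,4)@(15, 9): e=[6,-18,64] → .
    (6,5)@(13, 11): e=[26,26,0] → X  [on edge]
  covered (7 px):
    . . . . . . . . . .
    . . . X . . . . . .
    . . . . X . . . . .
    . . . . . X . . . .
    . . . . . . X . . .
    . . . . . . X . . .
    . . . . . . . X . .
    . . . . . . . . X .
    . . . . . . . . . .
    . . . . . . . . . .
    . . . . . . . . . .
T1:
  2·area = 110  (B↔C swapped to make it positive)
  edge (8, 18)→(4, 4): d=(-4,-14) inclusive
  edge (4, 4)→(17, 22): d=(13,18) inclusive
  edge (17, 22)→(8, 18): d=(-9,-4) inclusive
    (2,3)@(5, 7): e=[2,21,87] → X
    (3,3)@(7, 7): e=[30,-15,95] → .
    (2,4)@(5, 9): e=[-6,47,69] → .
    (3,4)@(7, 9): e=[22,11,77] → X
    (4,4)@(9, 9): e=[50,-25,85] → .
    (3,5)@(7, 11): e=[14,37,59] → X
    (4,5)@(9, 11): e=[42,1,67] → X
    (5,5)@(11, 11): e=[70,-35,75] → .
    (3,6)@(7, 13): e=[6,63,41] → X
    (5,6)@(11, 13): e=[62,-9,57] → .
    (3,7)@(7, 15): e=[-2,89,23] → .
    (4,7)@(9, 15): e=[26,53,31] → X
  covered (14 px):
    . . . . . . . . . .
    . . . . . . . . . .
    . . . . . . . . . .
    . . X . . . . . . .
    . . . X . . . . . .
    . . . X X . . . . .
    . . . X X . . . . .
    . . . . X X . . . .
    . . . . X X X . . .
    . . . . . X X . . .
    . . . . . . . X . .
T2:
  2·area = 76
  edge (10, 4)→(14, 2): d=(4,-2) inclusive
  edge (14, 2)→(16, 20): d=(2,18) inclusive
  edge (16, 20)→(10, 4): d=(-6,-16) inclusive
    (6,1)@(13, 3): e=[2,20,54] → X
    (7,1)@(15, 3): e=[6,-16,86] → .
    (5,2)@(11, 5): e=[6,60,10] → X
    (7,2)@(15, 5): e=[14,-12,74] → .
    (5,3)@(11, 7): e=[14,64,-2] → .
    (6,3)@(13, 7): e=[18,28,30] → X
    (7,3)@(15, 7): e=[22,-8,62] → .
    (6,4)@(13, 9): e=[26,32,18] → X
    (7,4)@(15, 9): e=[30,-4,50] → .
    (6,5)@(13, 11): e=[34,36,6] → X
    (7,5)@(15, 11): e=[38,0,38] → X  [on edge]
    (8,5)@(17, 11): e=[42,-36,70] → .
  covered (10 px):
    . . . . . . . . . .
    . . . . . . X . . .
    . . . . . X X . . .
    . . . . . . X . . .
    . . . . . . X . . .
    . . . . . . X X . .
    . . . . . . . X . .
    . . . . . . . X . .
    . . . . . . . X . .
    . . . . . . . . . .
    . . . . . . . . . .

Final: 31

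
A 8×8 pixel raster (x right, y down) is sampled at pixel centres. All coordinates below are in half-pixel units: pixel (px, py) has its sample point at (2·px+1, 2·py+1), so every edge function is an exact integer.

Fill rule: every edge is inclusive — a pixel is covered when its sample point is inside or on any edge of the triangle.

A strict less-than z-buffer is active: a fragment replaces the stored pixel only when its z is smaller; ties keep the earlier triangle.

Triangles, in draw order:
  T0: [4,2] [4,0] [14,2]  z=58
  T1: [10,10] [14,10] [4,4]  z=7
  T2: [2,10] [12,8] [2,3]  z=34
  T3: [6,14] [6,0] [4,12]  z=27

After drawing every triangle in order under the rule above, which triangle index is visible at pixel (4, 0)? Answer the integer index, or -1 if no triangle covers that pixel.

T0:
  2·area = 20
  edge (4, 2)→(4, 0): d=(0,-2) inclusive
  edge (4, 0)→(14, 2): d=(10,2) inclusive
  edge (14, 2)→(4, 2): d=(-10,0) inclusive
    (2,0)@(5, 1): e=[2,8,10] → #
    (3,0)@(7, 1): e=[6,4,10] → #
    (4,0)@(9, 1): e=[10,0,10] → #  [on edge]
    (5,0)@(11, 1): e=[14,-4,10] → ·
    (2,1)@(5, 3): e=[2,28,-10] → ·
    (3,1)@(7, 3): e=[6,24,-10] → ·
    (4,1)@(9, 3): e=[10,20,-10] → ·
  covered (3 px):
    · · # # # · · ·
    · · · · · · · ·
    · · · · · · · ·
    · · · · · · · ·
    · · · · · · · ·
    · · · · · · · ·
    · · · · · · · ·
    · · · · · · · ·
T1:
  2·area = 24  (B↔C swapped to make it positive)
  edge (10, 10)→(4, 4): d=(-6,-6) inclusive
  edge (4, 4)→(14, 10): d=(10,6) inclusive
  edge (14, 10)→(10, 10): d=(-4,0) inclusive
    (0,0)@(1, 1): e=[0,-12,36] → ·  [on edge]
    (1,1)@(3, 3): e=[0,-4,28] → ·  [on edge]
    (2,2)@(5, 5): e=[0,4,20] → #  [on edge]
    (3,2)@(7, 5): e=[12,-8,20] → ·
    (2,3)@(5, 7): e=[-12,24,12] → ·
    (3,3)@(7, 7): e=[0,12,12] → #  [on edge]
    (4,3)@(9, 7): e=[12,0,12] → #  [on edge]
    (5,3)@(11, 7): e=[24,-12,12] → ·
    (3,4)@(7, 9): e=[-12,32,4] → ·
    (4,4)@(9, 9): e=[0,20,4] → #  [on edge]
    (5,4)@(11, 9): e=[12,8,4] → #
    (6,4)@(13, 9): e=[24,-4,4] → ·
    (5,5)@(11, 11): e=[0,28,-4] → ·  [on edge]
    (6,6)@(13, 13): e=[0,36,-12] → ·  [on edge]
    (7,7)@(15, 15): e=[0,44,-20] → ·  [on edge]
  covered (5 px):
    · · · · · · · ·
    · · · · · · · ·
    · · # · · · · ·
    · · · # # · · ·
    · · · · # # · ·
    · · · · · · · ·
    · · · · · · · ·
    · · · · · · · ·
T2:
  2·area = 70  (B↔C swapped to make it positive)
  edge (2, 10)→(2, 3): d=(0,-7) inclusive
  edge (2, 3)→(12, 8): d=(10,5) inclusive
  edge (12, 8)→(2, 10): d=(-10,2) inclusive
    (1,2)@(3, 5): e=[7,15,48] → #
    (2,2)@(5, 5): e=[21,5,44] → #
    (3,2)@(7, 5): e=[35,-5,40] → ·
    (1,3)@(3, 7): e=[7,35,28] → #
    (3,3)@(7, 7): e=[35,15,20] → #
    (4,3)@(9, 7): e=[49,5,16] → #
    (5,3)@(11, 7): e=[63,-5,12] → ·
    (1,4)@(3, 9): e=[7,55,8] → #
    (3,4)@(7, 9): e=[35,35,0] → #  [on edge]
    (4,4)@(9, 9): e=[49,25,-4] → ·
    (1,5)@(3, 11): e=[7,75,-12] → ·
    (2,5)@(5, 11): e=[21,65,-16] → ·
  covered (9 px):
    · · · · · · · ·
    · · · · · · · ·
    · # # · · · · ·
    · # # # # · · ·
    · # # # · · · ·
    · · · · · · · ·
    · · · · · · · ·
    · · · · · · · ·
T3:
  2·area = 28  (B↔C swapped to make it positive)
  edge (6, 14)→(4, 12): d=(-2,-2) inclusive
  edge (4, 12)→(6, 0): d=(2,-12) inclusive
  edge (6, 0)→(6, 14): d=(0,14) inclusive
    (2,3)@(5, 7): e=[12,2,14] → #
    (3,3)@(7, 7): e=[16,26,-14] → ·
    (0,4)@(1, 9): e=[0,-42,70] → ·  [on edge]
    (2,4)@(5, 9): e=[8,6,14] → #
    (3,4)@(7, 9): e=[12,30,-14] → ·
    (1,5)@(3, 11): e=[0,-14,42] → ·  [on edge]
    (2,5)@(5, 11): e=[4,10,14] → #
    (3,5)@(7, 11): e=[8,34,-14] → ·
    (2,6)@(5, 13): e=[0,14,14] → #  [on edge]
    (3,6)@(7, 13): e=[4,38,-14] → ·
    (2,7)@(5, 15): e=[-4,18,14] → ·
    (3,7)@(7, 15): e=[0,42,-14] → ·  [on edge]
  covered (4 px):
    · · · · · · · ·
    · · · · · · · ·
    · · · · · · · ·
    · · # · · · · ·
    · · # · · · · ·
    · · # · · · · ·
    · · # · · · · ·
    · · · · · · · ·

Z-buffer (winner per pixel, '.' = empty):
  . . 0 0 0 . . .
  . . . . . . . .
  . 2 1 . . . . .
  . 2 3 1 1 . . .
  . 2 3 2 1 1 . .
  . . 3 . . . . .
  . . 3 . . . . .
  . . . . . . . .

Answer: 0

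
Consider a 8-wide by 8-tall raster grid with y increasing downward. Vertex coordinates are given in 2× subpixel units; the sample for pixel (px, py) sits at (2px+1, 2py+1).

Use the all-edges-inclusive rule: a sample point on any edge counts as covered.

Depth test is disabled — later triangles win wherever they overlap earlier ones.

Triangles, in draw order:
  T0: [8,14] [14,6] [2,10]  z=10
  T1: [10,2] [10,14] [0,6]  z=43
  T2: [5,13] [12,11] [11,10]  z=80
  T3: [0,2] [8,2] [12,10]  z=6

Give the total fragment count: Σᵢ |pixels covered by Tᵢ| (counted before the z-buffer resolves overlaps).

T0:
  2·area = 72  (B↔C swapped to make it positive)
  edge (8, 14)→(2, 10): d=(-6,-4) inclusive
  edge (2, 10)→(14, 6): d=(12,-4) inclusive
  edge (14, 6)→(8, 14): d=(-6,8) inclusive
    (5,3)@(11, 7): e=[54,0,18] → X  [on edge]
    (6,3)@(13, 7): e=[62,8,2] → X
    (7,3)@(15, 7): e=[70,16,-14] → .
    (2,4)@(5, 9): e=[18,0,54] → X  [on edge]
    (3,4)@(7, 9): e=[26,8,38] → X
    (4,4)@(9, 9): e=[34,16,22] → X
    (6,4)@(13, 9): e=[50,32,-10] → .
    (2,5)@(5, 11): e=[6,24,42] → X
    (5,5)@(11, 11): e=[30,48,-6] → .
    (2,6)@(5, 13): e=[-6,48,30] → .
    (3,6)@(7, 13): e=[2,56,14] → X
    (4,6)@(9, 13): e=[10,64,-2] → .
  covered (10 px):
    . . . . . . . .
    . . . . . . . .
    . . . . . . . .
    . . . . . X X .
    . . X X X X . .
    . . X X X . . .
    . . . X . . . .
    . . . . . . . .
T1:
  2·area = 120
  edge (10, 2)→(10, 14): d=(0,12) inclusive
  edge (10, 14)→(0, 6): d=(-10,-8) inclusive
  edge (0, 6)→(10, 2): d=(10,-4) inclusive
    (4,1)@(9, 3): e=[12,102,6] → X
    (5,1)@(11, 3): e=[-12,118,14] → .
    (1,2)@(3, 5): e=[84,34,2] → X
    (2,2)@(5, 5): e=[60,50,10] → X
    (3,2)@(7, 5): e=[36,66,18] → X
    (5,2)@(11, 5): e=[-12,98,34] → .
    (1,3)@(3, 7): e=[84,14,22] → X
    (5,3)@(11, 7): e=[-12,78,54] → .
    (1,4)@(3, 9): e=[84,-6,42] → .
    (2,4)@(5, 9): e=[60,10,50] → X
    (5,4)@(11, 9): e=[-12,58,74] → .
    (2,5)@(5, 11): e=[60,-10,70] → .
  covered (15 px):
    . . . . . . . .
    . . . . X . . .
    . X X X X . . .
    . X X X X . . .
    . . X X X . . .
    . . . X X . . .
    . . . . X . . .
    . . . . . . . .
T2:
  2·area = 9  (B↔C swapped to make it positive)
  edge (5, 13)→(11, 10): d=(6,-3) inclusive
  edge (11, 10)→(12, 11): d=(1,1) inclusive
  edge (12, 11)→(5, 13): d=(-7,2) inclusive
    (6,4)@(13, 9): e=[0,-3,12] → .  [on edge]
    (4,5)@(9, 11): e=[0,3,6] → X  [on edge]
    (5,5)@(11, 11): e=[6,1,2] → X
    (6,5)@(13, 11): e=[12,-1,-2] → .
    (2,6)@(5, 13): e=[0,9,0] → X  [on edge]
    (3,6)@(7, 13): e=[6,7,-4] → .
    (4,6)@(9, 13): e=[12,5,-8] → .
    (5,6)@(11, 13): e=[18,3,-12] → .
    (0,7)@(1, 15): e=[0,15,-6] → .  [on edge]
    (2,7)@(5, 15): e=[12,11,-14] → .
  covered (3 px):
    . . . . . . . .
    . . . . . . . .
    . . . . . . . .
    . . . . . . . .
    . . . . . . . .
    . . . . X X . .
    . . X . . . . .
    . . . . . . . .
T3:
  2·area = 64
  edge (0, 2)→(8, 2): d=(8,0) inclusive
  edge (8, 2)→(12, 10): d=(4,8) inclusive
  edge (12, 10)→(0, 2): d=(-12,-8) inclusive
    (1,1)@(3, 3): e=[8,44,12] → X
    (2,1)@(5, 3): e=[8,28,28] → X
    (3,1)@(7, 3): e=[8,12,44] → X
    (4,1)@(9, 3): e=[8,-4,60] → .
    (1,2)@(3, 5): e=[24,52,-12] → .
    (2,2)@(5, 5): e=[24,36,4] → X
    (4,2)@(9, 5): e=[24,4,36] → X
    (5,2)@(11, 5): e=[24,-12,52] → .
    (2,3)@(5, 7): e=[40,44,-20] → .
    (3,3)@(7, 7): e=[40,28,-4] → .
    (4,3)@(9, 7): e=[40,12,12] → X
    (5,3)@(11, 7): e=[40,-4,28] → .
  covered (8 px):
    . . . . . . . .
    . X X X . . . .
    . . X X X . . .
    . . . . X . . .
    . . . . . X . .
    . . . . . . . .
    . . . . . . . .
    . . . . . . . .

Final: 36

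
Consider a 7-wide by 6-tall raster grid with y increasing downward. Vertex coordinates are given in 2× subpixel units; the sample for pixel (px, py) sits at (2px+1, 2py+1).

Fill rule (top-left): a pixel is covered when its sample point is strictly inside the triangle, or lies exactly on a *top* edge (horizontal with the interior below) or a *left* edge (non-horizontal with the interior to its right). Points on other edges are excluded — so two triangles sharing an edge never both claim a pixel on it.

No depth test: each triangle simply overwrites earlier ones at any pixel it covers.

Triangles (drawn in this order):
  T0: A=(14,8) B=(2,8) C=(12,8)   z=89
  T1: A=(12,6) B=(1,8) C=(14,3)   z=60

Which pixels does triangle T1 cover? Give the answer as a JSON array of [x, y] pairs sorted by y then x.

T0:
  degenerate (2·area = 0) — covers nothing
T1:
  2·area = 29
  edge (12, 6)→(1, 8): d=(-11,2) right/bottom  bias=-1
  edge (1, 8)→(14, 3): d=(13,-5) top-left  bias=+0
  edge (14, 3)→(12, 6): d=(-2,3) right/bottom  bias=-1
    (4,2)@(9, 5): e=[17,1,11] → #
    (5,2)@(11, 5): e=[13,11,5] → #
    (6,2)@(13, 5): e=[9,21,-1] → ·
    (2,3)@(5, 7): e=[3,7,19] → #
    (3,3)@(7, 7): e=[-1,17,13] → ·
    (4,3)@(9, 7): e=[-5,27,7] → ·
    (5,3)@(11, 7): e=[-9,37,1] → ·
    (2,4)@(5, 9): e=[-19,33,15] → ·
  covered (3 px):
    · · · · · · ·
    · · · · · · ·
    · · · · # # ·
    · · # · · · ·
    · · · · · · ·
    · · · · · · ·

Result: [[4,2],[5,2],[2,3]]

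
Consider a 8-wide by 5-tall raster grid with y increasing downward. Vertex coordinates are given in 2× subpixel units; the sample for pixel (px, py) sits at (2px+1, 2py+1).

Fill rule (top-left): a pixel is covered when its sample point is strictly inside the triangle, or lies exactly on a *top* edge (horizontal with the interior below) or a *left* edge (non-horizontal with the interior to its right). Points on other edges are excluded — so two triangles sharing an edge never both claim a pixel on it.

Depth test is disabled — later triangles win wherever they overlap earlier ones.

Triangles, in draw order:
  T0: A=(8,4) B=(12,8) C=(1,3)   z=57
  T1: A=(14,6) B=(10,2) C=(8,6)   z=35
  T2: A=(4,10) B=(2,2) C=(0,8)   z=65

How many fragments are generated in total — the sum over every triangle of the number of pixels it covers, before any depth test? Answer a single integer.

T0:
  2·area = 24
  edge (8, 4)→(12, 8): d=(4,4) right/bottom  bias=-1
  edge (12, 8)→(1, 3): d=(-11,-5) top-left  bias=+0
  edge (1, 3)→(8, 4): d=(7,1) right/bottom  bias=-1
    (2,0)@(5, 1): e=[0,42,-18] → .  [on edge]
    (0,1)@(1, 3): e=[24,0,0] → .  [on edge]
    (3,1)@(7, 3): e=[0,30,-6] → .  [on edge]
    (3,2)@(7, 5): e=[8,8,8] → X
    (4,2)@(9, 5): e=[0,18,6] → .  [on edge]
    (7,2)@(15, 5): e=[-24,48,0] → .  [on edge]
    (3,3)@(7, 7): e=[16,-14,22] → .
    (5,3)@(11, 7): e=[0,6,18] → .  [on edge]
    (6,4)@(13, 9): e=[0,-6,30] → .  [on edge]
  covered (1 px):
    . . . . . . . .
    . . . . . . . .
    . . . X . . . .
    . . . . . . . .
    . . . . . . . .
T1:
  2·area = 24  (B↔C swapped to make it positive)
  edge (14, 6)→(8, 6): d=(-6,0) right/bottom  bias=-1
  edge (8, 6)→(10, 2): d=(2,-4) top-left  bias=+0
  edge (10, 2)→(14, 6): d=(4,4) right/bottom  bias=-1
    (4,0)@(9, 1): e=[30,-6,0] → .  [on edge]
    (5,1)@(11, 3): e=[18,6,0] → .  [on edge]
    (4,2)@(9, 5): e=[6,2,16] → X
    (5,2)@(11, 5): e=[6,10,8] → X
    (6,2)@(13, 5): e=[6,18,0] → .  [on edge]
    (4,3)@(9, 7): e=[-6,6,24] → .
    (5,3)@(11, 7): e=[-6,14,16] → .
    (7,3)@(15, 7): e=[-6,30,0] → .  [on edge]
  covered (2 px):
    . . . . . . . .
    . . . . . . . .
    . . . . X X . .
    . . . . . . . .
    . . . . . . . .
T2:
  2·area = 28  (B↔C swapped to make it positive)
  edge (4, 10)→(0, 8): d=(-4,-2) top-left  bias=+0
  edge (0, 8)→(2, 2): d=(2,-6) top-left  bias=+0
  edge (2, 2)→(4, 10): d=(2,8) right/bottom  bias=-1
    (0,2)@(1, 5): e=[14,0,14] → X  [on edge]
    (1,2)@(3, 5): e=[18,12,-2] → .
    (0,3)@(1, 7): e=[6,4,18] → X
    (1,3)@(3, 7): e=[10,16,2] → X
    (2,3)@(5, 7): e=[14,28,-14] → .
    (0,4)@(1, 9): e=[-2,8,22] → .
    (1,4)@(3, 9): e=[2,20,6] → X
    (2,4)@(5, 9): e=[6,32,-10] → .
  covered (4 px):
    . . . . . . . .
    . . . . . . . .
    X . . . . . . .
    X X . . . . . .
    . X . . . . . .

Answer: 7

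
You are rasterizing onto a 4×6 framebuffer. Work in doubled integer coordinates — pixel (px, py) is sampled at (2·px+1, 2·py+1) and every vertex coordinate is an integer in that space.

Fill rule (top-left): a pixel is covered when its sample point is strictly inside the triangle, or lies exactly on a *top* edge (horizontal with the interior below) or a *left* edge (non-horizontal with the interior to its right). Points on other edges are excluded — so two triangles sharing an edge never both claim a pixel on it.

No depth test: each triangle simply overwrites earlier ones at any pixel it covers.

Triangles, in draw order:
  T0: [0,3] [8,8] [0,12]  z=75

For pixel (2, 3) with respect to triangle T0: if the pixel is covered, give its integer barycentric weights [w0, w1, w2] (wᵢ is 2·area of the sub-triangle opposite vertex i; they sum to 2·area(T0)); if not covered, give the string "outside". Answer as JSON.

T0:
  2·area = 72
  edge (0, 3)→(8, 8): d=(8,5) right/bottom  bias=-1
  edge (8, 8)→(0, 12): d=(-8,4) right/bottom  bias=-1
  edge (0, 12)→(0, 3): d=(0,-9) top-left  bias=+0
    (0,2)@(1, 5): e=[11,52,9] → █
    (1,2)@(3, 5): e=[1,44,27] → █
    (2,2)@(5, 5): e=[-9,36,45] → ·
    (0,3)@(1, 7): e=[27,36,9] → █
    (2,3)@(5, 7): e=[7,20,45] → █
    (3,3)@(7, 7): e=[-3,12,63] → ·
    (0,4)@(1, 9): e=[43,20,9] → █
    (3,4)@(7, 9): e=[13,-4,63] → ·
    (0,5)@(1, 11): e=[59,4,9] → █
    (1,5)@(3, 11): e=[49,-4,27] → ·
    (2,5)@(5, 11): e=[39,-12,45] → ·
  covered (9 px):
    · · · ·
    · · · ·
    █ █ · ·
    █ █ █ ·
    █ █ █ ·
    █ · · ·

Answer: [20,45,7]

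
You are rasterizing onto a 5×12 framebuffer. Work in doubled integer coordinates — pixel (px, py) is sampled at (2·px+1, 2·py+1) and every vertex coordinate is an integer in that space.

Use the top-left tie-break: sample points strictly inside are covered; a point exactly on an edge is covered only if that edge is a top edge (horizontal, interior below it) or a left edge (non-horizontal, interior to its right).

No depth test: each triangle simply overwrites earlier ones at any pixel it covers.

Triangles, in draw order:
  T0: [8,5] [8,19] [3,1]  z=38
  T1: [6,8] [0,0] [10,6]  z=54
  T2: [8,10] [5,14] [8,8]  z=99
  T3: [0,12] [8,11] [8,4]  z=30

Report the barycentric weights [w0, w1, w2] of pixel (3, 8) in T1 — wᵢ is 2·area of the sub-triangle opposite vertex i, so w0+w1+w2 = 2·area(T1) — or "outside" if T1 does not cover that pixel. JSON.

T0:
  2·area = 70
  edge (8, 5)→(8, 19): d=(0,14) right/bottom  bias=-1
  edge (8, 19)→(3, 1): d=(-5,-18) top-left  bias=+0
  edge (3, 1)→(8, 5): d=(5,4) right/bottom  bias=-1
    (1,0)@(3, 1): e=[70,0,0] → ·  [on edge]
    (2,1)@(5, 3): e=[42,26,2] → #
    (3,1)@(7, 3): e=[14,62,-6] → ·
    (2,2)@(5, 5): e=[42,16,12] → #
    (3,2)@(7, 5): e=[14,52,4] → #
    (4,2)@(9, 5): e=[-14,88,-4] → ·
    (2,3)@(5, 7): e=[42,6,22] → #
    (4,3)@(9, 7): e=[-14,78,6] → ·
    (2,4)@(5, 9): e=[42,-4,32] → ·
    (3,4)@(7, 9): e=[14,32,24] → #
    (4,4)@(9, 9): e=[-14,68,16] → ·
    (3,5)@(7, 11): e=[14,22,34] → #
  covered (9 px):
    · · · · ·
    · · # · ·
    · · # # ·
    · · # # ·
    · · · # ·
    · · · # ·
    · · · # ·
    · · · # ·
    · · · · ·
    · · · · ·
    · · · · ·
    · · · · ·
T1:
  2·area = 44
  edge (6, 8)→(0, 0): d=(-6,-8) top-left  bias=+0
  edge (0, 0)→(10, 6): d=(10,6) right/bottom  bias=-1
  edge (10, 6)→(6, 8): d=(-4,2) right/bottom  bias=-1
    (0,0)@(1, 1): e=[2,4,38] → #
    (1,0)@(3, 1): e=[18,-8,34] → ·
    (0,1)@(1, 3): e=[-10,24,30] → ·
    (1,1)@(3, 3): e=[6,12,26] → #
    (2,1)@(5, 3): e=[22,0,22] → ·  [on edge]
    (1,2)@(3, 5): e=[-6,32,18] → ·
    (2,2)@(5, 5): e=[10,20,14] → #
    (3,2)@(7, 5): e=[26,8,10] → #
    (4,2)@(9, 5): e=[42,-4,6] → ·
    (2,3)@(5, 7): e=[-2,40,6] → ·
    (3,3)@(7, 7): e=[14,28,2] → #
    (4,3)@(9, 7): e=[30,16,-2] → ·
  covered (5 px):
    # · · · ·
    · # · · ·
    · · # # ·
    · · · # ·
    · · · · ·
    · · · · ·
    · · · · ·
    · · · · ·
    · · · · ·
    · · · · ·
    · · · · ·
    · · · · ·
T2:
  2·area = 6
  edge (8, 10)→(5, 14): d=(-3,4) right/bottom  bias=-1
  edge (5, 14)→(8, 8): d=(3,-6) top-left  bias=+0
  edge (8, 8)→(8, 10): d=(0,2) right/bottom  bias=-1
    (3,5)@(7, 11): e=[1,3,2] → #
    (4,5)@(9, 11): e=[-7,15,-2] → ·
    (3,6)@(7, 13): e=[-5,9,2] → ·
  covered (1 px):
    · · · · ·
    · · · · ·
    · · · · ·
    · · · · ·
    · · · · ·
    · · · # ·
    · · · · ·
    · · · · ·
    · · · · ·
    · · · · ·
    · · · · ·
    · · · · ·
T3:
  2·area = 56  (B↔C swapped to make it positive)
  edge (0, 12)→(8, 4): d=(8,-8) top-left  bias=+0
  edge (8, 4)→(8, 11): d=(0,7) right/bottom  bias=-1
  edge (8, 11)→(0, 12): d=(-8,1) right/bottom  bias=-1
    (4,1)@(9, 3): e=[0,-7,63] → ·  [on edge]
    (3,2)@(7, 5): e=[0,7,49] → #  [on edge]
    (4,2)@(9, 5): e=[16,-7,47] → ·
    (2,3)@(5, 7): e=[0,21,35] → #  [on edge]
    (4,3)@(9, 7): e=[32,-7,31] → ·
    (1,4)@(3, 9): e=[0,35,21] → #  [on edge]
    (4,4)@(9, 9): e=[48,-7,15] → ·
    (0,5)@(1, 11): e=[0,49,7] → #  [on edge]
    (4,5)@(9, 11): e=[64,-7,-1] → ·
    (0,6)@(1, 13): e=[16,49,-9] → ·
    (1,6)@(3, 13): e=[32,35,-11] → ·
    (2,6)@(5, 13): e=[48,21,-13] → ·
  covered (10 px):
    · · · · ·
    · · · · ·
    · · · # ·
    · · # # ·
    · # # # ·
    # # # # ·
    · · · · ·
    · · · · ·
    · · · · ·
    · · · · ·
    · · · · ·
    · · · · ·

Final: "outside"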